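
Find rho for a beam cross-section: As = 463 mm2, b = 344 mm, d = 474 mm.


rho = As / (b * d)
= 463 / (344 * 474)
= 0.0028

0.0028


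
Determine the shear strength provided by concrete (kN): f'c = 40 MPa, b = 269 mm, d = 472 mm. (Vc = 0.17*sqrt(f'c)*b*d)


Vc = 0.17 * sqrt(40) * 269 * 472 / 1000
= 136.51 kN

136.51


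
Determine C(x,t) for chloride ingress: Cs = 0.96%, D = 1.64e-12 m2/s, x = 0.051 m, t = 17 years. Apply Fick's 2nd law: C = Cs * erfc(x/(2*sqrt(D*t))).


t_seconds = 17 * 365.25 * 24 * 3600 = 536479200.0 s
arg = 0.051 / (2 * sqrt(1.64e-12 * 536479200.0))
= 0.8597
erfc(0.8597) = 0.2241
C = 0.96 * 0.2241 = 0.2151%

0.2151


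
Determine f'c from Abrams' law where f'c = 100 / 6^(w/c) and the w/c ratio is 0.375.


f'c = 100 / 6^0.375
= 100 / 1.958
= 51.07 MPa

51.07


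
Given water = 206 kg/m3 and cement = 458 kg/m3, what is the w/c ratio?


w/c = water / cement
w/c = 206 / 458 = 0.45

0.45


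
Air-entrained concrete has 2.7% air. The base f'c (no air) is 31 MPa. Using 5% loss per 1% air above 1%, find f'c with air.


Strength loss = (2.7 - 1) * 5 = 8.5%
f'c = 31 * (1 - 8.5/100)
= 28.37 MPa

28.37


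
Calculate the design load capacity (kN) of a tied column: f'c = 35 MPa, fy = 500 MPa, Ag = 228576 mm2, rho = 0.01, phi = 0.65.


Ast = rho * Ag = 0.01 * 228576 = 2285.76 mm2
phi*Pn = 0.65 * 0.80 * (0.85 * 35 * (228576 - 2285.76) + 500 * 2285.76) / 1000
= 4095.01 kN

4095.01


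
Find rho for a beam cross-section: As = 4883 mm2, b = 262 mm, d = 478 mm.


rho = As / (b * d)
= 4883 / (262 * 478)
= 0.039

0.039


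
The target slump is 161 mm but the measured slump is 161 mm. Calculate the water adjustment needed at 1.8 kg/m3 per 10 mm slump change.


Difference = 161 - 161 = 0 mm
Water adjustment = 0 * 1.8 / 10 = 0.0 kg/m3

0.0


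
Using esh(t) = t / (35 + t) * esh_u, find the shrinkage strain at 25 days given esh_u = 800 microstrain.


esh(25) = 25 / (35 + 25) * 800
= 25 / 60 * 800
= 333.3 microstrain

333.3


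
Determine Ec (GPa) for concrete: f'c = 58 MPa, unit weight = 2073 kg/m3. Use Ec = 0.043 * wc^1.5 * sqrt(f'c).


Ec = 0.043 * 2073^1.5 * sqrt(58) / 1000
= 30.91 GPa

30.91


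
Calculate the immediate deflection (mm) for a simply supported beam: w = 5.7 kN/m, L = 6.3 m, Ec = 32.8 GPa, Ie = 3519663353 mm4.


Convert: L = 6.3 m = 6300 mm, Ec = 32.8 GPa = 32800 MPa
delta = 5 * 5.7 * 6300^4 / (384 * 32800 * 3519663353)
= 1.01 mm

1.01


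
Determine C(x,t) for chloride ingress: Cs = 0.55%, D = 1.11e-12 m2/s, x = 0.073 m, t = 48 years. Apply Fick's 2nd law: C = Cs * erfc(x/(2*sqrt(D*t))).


t_seconds = 48 * 365.25 * 24 * 3600 = 1514764800.0 s
arg = 0.073 / (2 * sqrt(1.11e-12 * 1514764800.0))
= 0.8901
erfc(0.8901) = 0.2081
C = 0.55 * 0.2081 = 0.1144%

0.1144


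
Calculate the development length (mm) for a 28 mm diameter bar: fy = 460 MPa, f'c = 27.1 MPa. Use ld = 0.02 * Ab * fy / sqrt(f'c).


Ab = pi * 28^2 / 4 = 615.752 mm2
ld = 0.02 * 615.752 * 460 / sqrt(27.1)
= 1088.2 mm

1088.2


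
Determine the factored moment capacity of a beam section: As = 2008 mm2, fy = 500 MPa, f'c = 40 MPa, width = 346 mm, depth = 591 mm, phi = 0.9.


a = As * fy / (0.85 * f'c * b)
= 2008 * 500 / (0.85 * 40 * 346)
= 85.3451 mm
Mn = As * fy * (d - a/2) / 10^6
= 550.5207 kN-m
phi*Mn = 0.9 * 550.5207 = 495.47 kN-m

495.47


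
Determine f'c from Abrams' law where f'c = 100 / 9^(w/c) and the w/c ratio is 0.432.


f'c = 100 / 9^0.432
= 100 / 2.584
= 38.71 MPa

38.71


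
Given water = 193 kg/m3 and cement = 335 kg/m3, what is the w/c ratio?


w/c = water / cement
w/c = 193 / 335 = 0.576

0.576


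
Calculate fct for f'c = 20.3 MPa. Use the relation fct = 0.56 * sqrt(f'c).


fct = 0.56 * sqrt(20.3)
= 0.56 * 4.506
= 2.523 MPa

2.523


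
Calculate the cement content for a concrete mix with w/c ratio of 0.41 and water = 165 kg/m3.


Cement = water / (w/c)
= 165 / 0.41
= 402.4 kg/m3

402.4


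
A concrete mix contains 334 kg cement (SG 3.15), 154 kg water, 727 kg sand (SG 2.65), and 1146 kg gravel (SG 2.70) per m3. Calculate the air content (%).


Vol cement = 334 / (3.15 * 1000) = 0.106032 m3
Vol water = 154 / 1000 = 0.154 m3
Vol sand = 727 / (2.65 * 1000) = 0.27434 m3
Vol gravel = 1146 / (2.70 * 1000) = 0.424444 m3
Total solid + water volume = 0.958816 m3
Air = (1 - 0.958816) * 100 = 4.12%

4.12


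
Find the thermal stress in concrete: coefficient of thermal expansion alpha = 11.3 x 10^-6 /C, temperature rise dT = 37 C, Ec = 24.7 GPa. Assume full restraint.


sigma = alpha * dT * Ec
= 11.3e-6 * 37 * 24.7 * 1000
= 10.327 MPa

10.327


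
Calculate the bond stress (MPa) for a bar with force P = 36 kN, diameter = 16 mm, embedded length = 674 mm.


u = P / (pi * db * ld)
= 36 * 1000 / (pi * 16 * 674)
= 1.063 MPa

1.063


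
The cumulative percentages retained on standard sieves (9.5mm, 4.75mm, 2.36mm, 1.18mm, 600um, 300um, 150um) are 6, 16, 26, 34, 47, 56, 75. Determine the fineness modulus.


FM = sum(cumulative % retained) / 100
= 260 / 100
= 2.6

2.6


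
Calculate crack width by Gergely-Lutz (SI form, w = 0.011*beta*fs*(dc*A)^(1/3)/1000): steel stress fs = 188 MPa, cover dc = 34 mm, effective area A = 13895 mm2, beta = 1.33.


w = 0.011 * beta * fs * (dc * A)^(1/3) / 1000
= 0.011 * 1.33 * 188 * (34 * 13895)^(1/3) / 1000
= 0.214 mm

0.214


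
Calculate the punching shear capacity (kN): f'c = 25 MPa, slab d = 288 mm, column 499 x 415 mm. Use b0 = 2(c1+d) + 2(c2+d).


b0 = 2*(499 + 288) + 2*(415 + 288) = 2980 mm
Vc = 0.33 * sqrt(25) * 2980 * 288 / 1000
= 1416.1 kN

1416.1


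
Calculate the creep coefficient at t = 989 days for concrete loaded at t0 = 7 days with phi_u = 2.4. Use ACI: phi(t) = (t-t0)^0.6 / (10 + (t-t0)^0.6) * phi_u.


dt = 989 - 7 = 982
phi = 982^0.6 / (10 + 982^0.6) * 2.4
= 2.069

2.069


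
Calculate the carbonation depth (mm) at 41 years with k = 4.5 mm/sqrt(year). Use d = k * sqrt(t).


depth = k * sqrt(t)
= 4.5 * sqrt(41)
= 28.81 mm

28.81


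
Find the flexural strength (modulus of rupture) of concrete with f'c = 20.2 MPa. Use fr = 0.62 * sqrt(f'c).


fr = 0.62 * sqrt(20.2)
= 2.787 MPa

2.787


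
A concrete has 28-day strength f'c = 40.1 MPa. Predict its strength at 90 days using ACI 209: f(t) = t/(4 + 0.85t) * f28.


f(90) = 90 / (4 + 0.85 * 90) * 40.1
= 90 / 80.5 * 40.1
= 44.83 MPa

44.83


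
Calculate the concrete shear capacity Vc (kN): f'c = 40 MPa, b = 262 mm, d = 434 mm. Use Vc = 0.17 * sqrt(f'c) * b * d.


Vc = 0.17 * sqrt(40) * 262 * 434 / 1000
= 122.26 kN

122.26


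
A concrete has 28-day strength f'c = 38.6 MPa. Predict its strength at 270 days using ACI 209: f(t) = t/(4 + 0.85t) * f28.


f(270) = 270 / (4 + 0.85 * 270) * 38.6
= 270 / 233.5 * 38.6
= 44.63 MPa

44.63


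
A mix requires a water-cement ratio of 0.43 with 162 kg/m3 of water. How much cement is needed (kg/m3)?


Cement = water / (w/c)
= 162 / 0.43
= 376.7 kg/m3

376.7


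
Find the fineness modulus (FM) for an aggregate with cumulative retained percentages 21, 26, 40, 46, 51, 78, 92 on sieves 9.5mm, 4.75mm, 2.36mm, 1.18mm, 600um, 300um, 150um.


FM = sum(cumulative % retained) / 100
= 354 / 100
= 3.54

3.54


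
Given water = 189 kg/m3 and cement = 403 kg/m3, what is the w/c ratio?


w/c = water / cement
w/c = 189 / 403 = 0.469

0.469


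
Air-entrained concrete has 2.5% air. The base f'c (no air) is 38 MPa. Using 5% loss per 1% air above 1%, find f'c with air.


Strength loss = (2.5 - 1) * 5 = 7.5%
f'c = 38 * (1 - 7.5/100)
= 35.15 MPa

35.15


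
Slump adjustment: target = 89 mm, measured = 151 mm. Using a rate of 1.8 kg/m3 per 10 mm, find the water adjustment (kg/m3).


Difference = 89 - 151 = -62 mm
Water adjustment = -62 * 1.8 / 10 = -11.2 kg/m3

-11.2


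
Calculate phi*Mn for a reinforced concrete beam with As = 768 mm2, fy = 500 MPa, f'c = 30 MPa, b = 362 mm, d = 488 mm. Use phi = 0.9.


a = As * fy / (0.85 * f'c * b)
= 768 * 500 / (0.85 * 30 * 362)
= 41.599 mm
Mn = As * fy * (d - a/2) / 10^6
= 179.405 kN-m
phi*Mn = 0.9 * 179.405 = 161.46 kN-m

161.46


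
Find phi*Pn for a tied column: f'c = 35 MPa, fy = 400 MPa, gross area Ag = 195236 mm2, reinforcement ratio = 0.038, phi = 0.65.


Ast = rho * Ag = 0.038 * 195236 = 7418.968 mm2
phi*Pn = 0.65 * 0.80 * (0.85 * 35 * (195236 - 7418.968) + 400 * 7418.968) / 1000
= 4448.67 kN

4448.67


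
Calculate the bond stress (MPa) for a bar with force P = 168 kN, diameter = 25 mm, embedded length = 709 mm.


u = P / (pi * db * ld)
= 168 * 1000 / (pi * 25 * 709)
= 3.017 MPa

3.017


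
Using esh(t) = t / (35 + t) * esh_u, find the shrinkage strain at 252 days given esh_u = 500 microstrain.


esh(252) = 252 / (35 + 252) * 500
= 252 / 287 * 500
= 439.0 microstrain

439.0


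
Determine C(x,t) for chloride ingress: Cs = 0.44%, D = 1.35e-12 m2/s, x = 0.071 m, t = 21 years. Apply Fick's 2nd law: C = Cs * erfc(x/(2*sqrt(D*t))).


t_seconds = 21 * 365.25 * 24 * 3600 = 662709600.0 s
arg = 0.071 / (2 * sqrt(1.35e-12 * 662709600.0))
= 1.1869
erfc(1.1869) = 0.0933
C = 0.44 * 0.0933 = 0.041%

0.041


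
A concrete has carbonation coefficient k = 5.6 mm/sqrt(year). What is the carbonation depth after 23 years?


depth = k * sqrt(t)
= 5.6 * sqrt(23)
= 26.86 mm

26.86


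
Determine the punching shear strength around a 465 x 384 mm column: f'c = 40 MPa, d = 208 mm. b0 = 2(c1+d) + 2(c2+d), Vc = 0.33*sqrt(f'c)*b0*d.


b0 = 2*(465 + 208) + 2*(384 + 208) = 2530 mm
Vc = 0.33 * sqrt(40) * 2530 * 208 / 1000
= 1098.32 kN

1098.32


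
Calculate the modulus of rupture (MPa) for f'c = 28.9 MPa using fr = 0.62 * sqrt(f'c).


fr = 0.62 * sqrt(28.9)
= 3.333 MPa

3.333


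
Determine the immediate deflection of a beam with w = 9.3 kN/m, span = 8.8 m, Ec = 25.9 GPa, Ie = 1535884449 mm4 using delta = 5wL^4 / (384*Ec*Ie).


Convert: L = 8.8 m = 8800 mm, Ec = 25.9 GPa = 25900 MPa
delta = 5 * 9.3 * 8800^4 / (384 * 25900 * 1535884449)
= 18.26 mm

18.26


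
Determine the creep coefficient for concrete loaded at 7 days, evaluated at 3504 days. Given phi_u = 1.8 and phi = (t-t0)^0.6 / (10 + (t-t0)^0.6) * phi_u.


dt = 3504 - 7 = 3497
phi = 3497^0.6 / (10 + 3497^0.6) * 1.8
= 1.675

1.675


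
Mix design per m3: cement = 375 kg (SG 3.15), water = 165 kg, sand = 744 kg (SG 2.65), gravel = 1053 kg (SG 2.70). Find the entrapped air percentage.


Vol cement = 375 / (3.15 * 1000) = 0.119048 m3
Vol water = 165 / 1000 = 0.165 m3
Vol sand = 744 / (2.65 * 1000) = 0.280755 m3
Vol gravel = 1053 / (2.70 * 1000) = 0.39 m3
Total solid + water volume = 0.954802 m3
Air = (1 - 0.954802) * 100 = 4.52%

4.52


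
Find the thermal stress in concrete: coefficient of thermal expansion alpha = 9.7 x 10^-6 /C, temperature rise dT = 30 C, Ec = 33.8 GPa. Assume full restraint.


sigma = alpha * dT * Ec
= 9.7e-6 * 30 * 33.8 * 1000
= 9.836 MPa

9.836


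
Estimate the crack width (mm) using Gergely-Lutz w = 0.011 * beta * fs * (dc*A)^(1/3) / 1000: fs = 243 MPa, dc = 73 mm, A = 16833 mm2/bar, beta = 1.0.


w = 0.011 * beta * fs * (dc * A)^(1/3) / 1000
= 0.011 * 1.0 * 243 * (73 * 16833)^(1/3) / 1000
= 0.286 mm

0.286


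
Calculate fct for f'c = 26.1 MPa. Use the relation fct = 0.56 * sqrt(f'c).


fct = 0.56 * sqrt(26.1)
= 0.56 * 5.109
= 2.861 MPa

2.861


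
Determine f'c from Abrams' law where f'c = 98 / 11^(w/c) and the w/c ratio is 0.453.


f'c = 98 / 11^0.453
= 98 / 2.963
= 33.07 MPa

33.07


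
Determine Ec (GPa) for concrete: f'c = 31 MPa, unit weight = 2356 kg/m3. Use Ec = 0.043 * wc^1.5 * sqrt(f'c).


Ec = 0.043 * 2356^1.5 * sqrt(31) / 1000
= 27.38 GPa

27.38


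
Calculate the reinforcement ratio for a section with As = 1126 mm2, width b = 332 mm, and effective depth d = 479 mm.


rho = As / (b * d)
= 1126 / (332 * 479)
= 0.0071

0.0071


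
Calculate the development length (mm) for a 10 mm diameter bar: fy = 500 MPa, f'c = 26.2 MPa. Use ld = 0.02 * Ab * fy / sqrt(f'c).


Ab = pi * 10^2 / 4 = 78.54 mm2
ld = 0.02 * 78.54 * 500 / sqrt(26.2)
= 153.4 mm

153.4


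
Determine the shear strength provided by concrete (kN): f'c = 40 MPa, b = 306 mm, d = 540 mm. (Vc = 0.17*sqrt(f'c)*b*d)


Vc = 0.17 * sqrt(40) * 306 * 540 / 1000
= 177.66 kN

177.66


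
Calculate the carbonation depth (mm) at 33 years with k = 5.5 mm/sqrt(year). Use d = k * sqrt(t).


depth = k * sqrt(t)
= 5.5 * sqrt(33)
= 31.6 mm

31.6


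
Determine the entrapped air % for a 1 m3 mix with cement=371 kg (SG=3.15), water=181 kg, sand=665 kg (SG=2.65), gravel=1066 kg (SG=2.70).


Vol cement = 371 / (3.15 * 1000) = 0.117778 m3
Vol water = 181 / 1000 = 0.181 m3
Vol sand = 665 / (2.65 * 1000) = 0.250943 m3
Vol gravel = 1066 / (2.70 * 1000) = 0.394815 m3
Total solid + water volume = 0.944536 m3
Air = (1 - 0.944536) * 100 = 5.55%

5.55


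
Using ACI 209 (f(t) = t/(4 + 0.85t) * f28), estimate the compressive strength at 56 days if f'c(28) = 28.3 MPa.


f(56) = 56 / (4 + 0.85 * 56) * 28.3
= 56 / 51.6 * 28.3
= 30.71 MPa

30.71


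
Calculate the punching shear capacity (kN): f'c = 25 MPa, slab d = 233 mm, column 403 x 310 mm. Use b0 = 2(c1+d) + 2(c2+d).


b0 = 2*(403 + 233) + 2*(310 + 233) = 2358 mm
Vc = 0.33 * sqrt(25) * 2358 * 233 / 1000
= 906.53 kN

906.53


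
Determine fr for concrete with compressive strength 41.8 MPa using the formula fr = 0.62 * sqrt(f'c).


fr = 0.62 * sqrt(41.8)
= 4.008 MPa

4.008


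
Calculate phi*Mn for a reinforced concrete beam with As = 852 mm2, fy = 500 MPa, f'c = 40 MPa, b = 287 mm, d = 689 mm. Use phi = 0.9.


a = As * fy / (0.85 * f'c * b)
= 852 * 500 / (0.85 * 40 * 287)
= 43.6565 mm
Mn = As * fy * (d - a/2) / 10^6
= 284.2152 kN-m
phi*Mn = 0.9 * 284.2152 = 255.79 kN-m

255.79


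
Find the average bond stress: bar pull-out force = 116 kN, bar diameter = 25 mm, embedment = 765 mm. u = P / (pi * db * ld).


u = P / (pi * db * ld)
= 116 * 1000 / (pi * 25 * 765)
= 1.931 MPa

1.931


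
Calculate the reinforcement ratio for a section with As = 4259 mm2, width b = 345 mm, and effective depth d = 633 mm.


rho = As / (b * d)
= 4259 / (345 * 633)
= 0.0195

0.0195


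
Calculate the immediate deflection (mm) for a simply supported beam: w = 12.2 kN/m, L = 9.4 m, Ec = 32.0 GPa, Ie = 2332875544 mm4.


Convert: L = 9.4 m = 9400 mm, Ec = 32.0 GPa = 32000 MPa
delta = 5 * 12.2 * 9400^4 / (384 * 32000 * 2332875544)
= 16.61 mm

16.61


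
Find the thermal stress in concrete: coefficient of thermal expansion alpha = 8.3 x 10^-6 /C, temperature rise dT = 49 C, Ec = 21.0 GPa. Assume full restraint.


sigma = alpha * dT * Ec
= 8.3e-6 * 49 * 21.0 * 1000
= 8.541 MPa

8.541


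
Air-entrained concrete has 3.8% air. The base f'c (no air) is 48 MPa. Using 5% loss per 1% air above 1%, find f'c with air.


Strength loss = (3.8 - 1) * 5 = 14.0%
f'c = 48 * (1 - 14.0/100)
= 41.28 MPa

41.28


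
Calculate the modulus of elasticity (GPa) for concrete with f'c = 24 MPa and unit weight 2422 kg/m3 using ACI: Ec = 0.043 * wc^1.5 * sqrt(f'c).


Ec = 0.043 * 2422^1.5 * sqrt(24) / 1000
= 25.11 GPa

25.11


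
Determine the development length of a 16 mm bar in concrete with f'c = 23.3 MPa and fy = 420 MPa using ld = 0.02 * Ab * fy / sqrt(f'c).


Ab = pi * 16^2 / 4 = 201.062 mm2
ld = 0.02 * 201.062 * 420 / sqrt(23.3)
= 349.9 mm

349.9


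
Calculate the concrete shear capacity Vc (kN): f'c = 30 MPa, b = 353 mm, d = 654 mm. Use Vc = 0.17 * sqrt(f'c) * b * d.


Vc = 0.17 * sqrt(30) * 353 * 654 / 1000
= 214.96 kN

214.96


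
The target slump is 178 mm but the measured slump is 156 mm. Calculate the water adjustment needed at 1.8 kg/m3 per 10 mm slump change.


Difference = 178 - 156 = 22 mm
Water adjustment = 22 * 1.8 / 10 = 4.0 kg/m3

4.0


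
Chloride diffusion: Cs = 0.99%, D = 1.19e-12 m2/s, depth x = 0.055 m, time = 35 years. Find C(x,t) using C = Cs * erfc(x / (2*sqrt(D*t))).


t_seconds = 35 * 365.25 * 24 * 3600 = 1104516000.0 s
arg = 0.055 / (2 * sqrt(1.19e-12 * 1104516000.0))
= 0.7585
erfc(0.7585) = 0.2834
C = 0.99 * 0.2834 = 0.2806%

0.2806


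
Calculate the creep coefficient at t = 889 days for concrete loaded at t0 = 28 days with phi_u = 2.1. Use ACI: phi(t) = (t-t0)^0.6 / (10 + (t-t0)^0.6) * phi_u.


dt = 889 - 28 = 861
phi = 861^0.6 / (10 + 861^0.6) * 2.1
= 1.79

1.79


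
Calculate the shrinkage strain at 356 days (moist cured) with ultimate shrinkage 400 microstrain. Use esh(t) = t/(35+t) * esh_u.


esh(356) = 356 / (35 + 356) * 400
= 356 / 391 * 400
= 364.2 microstrain

364.2


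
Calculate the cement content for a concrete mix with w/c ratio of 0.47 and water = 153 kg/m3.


Cement = water / (w/c)
= 153 / 0.47
= 325.5 kg/m3

325.5


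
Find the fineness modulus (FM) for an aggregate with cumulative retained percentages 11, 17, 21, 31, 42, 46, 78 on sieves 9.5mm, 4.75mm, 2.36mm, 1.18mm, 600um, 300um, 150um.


FM = sum(cumulative % retained) / 100
= 246 / 100
= 2.46

2.46


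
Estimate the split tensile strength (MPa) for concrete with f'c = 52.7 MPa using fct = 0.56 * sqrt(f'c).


fct = 0.56 * sqrt(52.7)
= 0.56 * 7.259
= 4.065 MPa

4.065


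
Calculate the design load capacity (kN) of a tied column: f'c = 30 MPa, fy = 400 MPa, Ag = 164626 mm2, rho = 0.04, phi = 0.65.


Ast = rho * Ag = 0.04 * 164626 = 6585.04 mm2
phi*Pn = 0.65 * 0.80 * (0.85 * 30 * (164626 - 6585.04) + 400 * 6585.04) / 1000
= 3465.31 kN

3465.31


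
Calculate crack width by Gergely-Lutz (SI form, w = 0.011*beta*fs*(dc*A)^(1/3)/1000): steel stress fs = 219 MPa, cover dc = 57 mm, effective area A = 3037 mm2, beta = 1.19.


w = 0.011 * beta * fs * (dc * A)^(1/3) / 1000
= 0.011 * 1.19 * 219 * (57 * 3037)^(1/3) / 1000
= 0.16 mm

0.16


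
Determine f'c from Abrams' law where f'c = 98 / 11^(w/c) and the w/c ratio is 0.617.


f'c = 98 / 11^0.617
= 98 / 4.391
= 22.32 MPa

22.32


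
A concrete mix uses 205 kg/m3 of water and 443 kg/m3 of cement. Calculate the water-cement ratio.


w/c = water / cement
w/c = 205 / 443 = 0.463

0.463


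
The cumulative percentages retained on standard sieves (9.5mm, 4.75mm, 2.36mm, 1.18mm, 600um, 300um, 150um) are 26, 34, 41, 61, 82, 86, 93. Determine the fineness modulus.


FM = sum(cumulative % retained) / 100
= 423 / 100
= 4.23

4.23


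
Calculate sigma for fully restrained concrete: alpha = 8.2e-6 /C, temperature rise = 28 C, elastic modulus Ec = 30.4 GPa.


sigma = alpha * dT * Ec
= 8.2e-6 * 28 * 30.4 * 1000
= 6.98 MPa

6.98


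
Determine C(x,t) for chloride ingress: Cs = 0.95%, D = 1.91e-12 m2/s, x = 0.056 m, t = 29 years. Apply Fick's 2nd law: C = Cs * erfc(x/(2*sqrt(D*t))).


t_seconds = 29 * 365.25 * 24 * 3600 = 915170400.0 s
arg = 0.056 / (2 * sqrt(1.91e-12 * 915170400.0))
= 0.6697
erfc(0.6697) = 0.3436
C = 0.95 * 0.3436 = 0.3264%

0.3264


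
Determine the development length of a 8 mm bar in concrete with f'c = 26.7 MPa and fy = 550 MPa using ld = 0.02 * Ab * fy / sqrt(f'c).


Ab = pi * 8^2 / 4 = 50.265 mm2
ld = 0.02 * 50.265 * 550 / sqrt(26.7)
= 107.0 mm

107.0


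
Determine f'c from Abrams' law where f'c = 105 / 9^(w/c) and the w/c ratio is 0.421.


f'c = 105 / 9^0.421
= 105 / 2.522
= 41.63 MPa

41.63


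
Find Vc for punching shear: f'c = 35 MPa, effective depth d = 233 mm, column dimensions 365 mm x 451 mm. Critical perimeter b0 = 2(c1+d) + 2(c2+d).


b0 = 2*(365 + 233) + 2*(451 + 233) = 2564 mm
Vc = 0.33 * sqrt(35) * 2564 * 233 / 1000
= 1166.33 kN

1166.33


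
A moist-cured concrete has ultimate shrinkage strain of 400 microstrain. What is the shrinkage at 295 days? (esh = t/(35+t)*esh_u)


esh(295) = 295 / (35 + 295) * 400
= 295 / 330 * 400
= 357.6 microstrain

357.6


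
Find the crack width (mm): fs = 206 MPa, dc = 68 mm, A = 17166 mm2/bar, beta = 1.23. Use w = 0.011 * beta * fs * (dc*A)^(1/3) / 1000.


w = 0.011 * beta * fs * (dc * A)^(1/3) / 1000
= 0.011 * 1.23 * 206 * (68 * 17166)^(1/3) / 1000
= 0.293 mm

0.293


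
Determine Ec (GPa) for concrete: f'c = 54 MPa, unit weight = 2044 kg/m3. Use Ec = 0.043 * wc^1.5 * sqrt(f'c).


Ec = 0.043 * 2044^1.5 * sqrt(54) / 1000
= 29.2 GPa

29.2


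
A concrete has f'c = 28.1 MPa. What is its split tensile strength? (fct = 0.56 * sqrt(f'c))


fct = 0.56 * sqrt(28.1)
= 0.56 * 5.301
= 2.969 MPa

2.969


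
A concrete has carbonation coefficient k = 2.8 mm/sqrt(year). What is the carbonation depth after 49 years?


depth = k * sqrt(t)
= 2.8 * sqrt(49)
= 19.6 mm

19.6


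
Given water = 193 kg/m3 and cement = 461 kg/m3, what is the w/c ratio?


w/c = water / cement
w/c = 193 / 461 = 0.419

0.419


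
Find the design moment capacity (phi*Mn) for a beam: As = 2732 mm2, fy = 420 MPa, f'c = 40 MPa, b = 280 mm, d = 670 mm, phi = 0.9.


a = As * fy / (0.85 * f'c * b)
= 2732 * 420 / (0.85 * 40 * 280)
= 120.5294 mm
Mn = As * fy * (d - a/2) / 10^6
= 699.6347 kN-m
phi*Mn = 0.9 * 699.6347 = 629.67 kN-m

629.67


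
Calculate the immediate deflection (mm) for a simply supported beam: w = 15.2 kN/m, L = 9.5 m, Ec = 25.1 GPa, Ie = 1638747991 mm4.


Convert: L = 9.5 m = 9500 mm, Ec = 25.1 GPa = 25100 MPa
delta = 5 * 15.2 * 9500^4 / (384 * 25100 * 1638747991)
= 39.19 mm

39.19


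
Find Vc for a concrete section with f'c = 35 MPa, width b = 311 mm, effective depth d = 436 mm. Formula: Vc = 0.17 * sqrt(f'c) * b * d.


Vc = 0.17 * sqrt(35) * 311 * 436 / 1000
= 136.37 kN

136.37


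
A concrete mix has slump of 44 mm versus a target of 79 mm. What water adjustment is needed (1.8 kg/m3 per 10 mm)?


Difference = 79 - 44 = 35 mm
Water adjustment = 35 * 1.8 / 10 = 6.3 kg/m3

6.3


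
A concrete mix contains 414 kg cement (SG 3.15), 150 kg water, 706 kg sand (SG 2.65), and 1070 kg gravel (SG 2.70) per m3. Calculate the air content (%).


Vol cement = 414 / (3.15 * 1000) = 0.131429 m3
Vol water = 150 / 1000 = 0.15 m3
Vol sand = 706 / (2.65 * 1000) = 0.266415 m3
Vol gravel = 1070 / (2.70 * 1000) = 0.396296 m3
Total solid + water volume = 0.94414 m3
Air = (1 - 0.94414) * 100 = 5.59%

5.59


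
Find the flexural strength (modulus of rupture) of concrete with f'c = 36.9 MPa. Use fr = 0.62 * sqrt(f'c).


fr = 0.62 * sqrt(36.9)
= 3.766 MPa

3.766


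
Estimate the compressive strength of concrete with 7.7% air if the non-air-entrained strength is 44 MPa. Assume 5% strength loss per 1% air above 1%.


Strength loss = (7.7 - 1) * 5 = 33.5%
f'c = 44 * (1 - 33.5/100)
= 29.26 MPa

29.26


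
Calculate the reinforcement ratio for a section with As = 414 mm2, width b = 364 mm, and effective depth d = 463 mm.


rho = As / (b * d)
= 414 / (364 * 463)
= 0.0025

0.0025


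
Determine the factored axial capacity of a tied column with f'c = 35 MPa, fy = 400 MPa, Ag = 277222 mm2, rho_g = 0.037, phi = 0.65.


Ast = rho * Ag = 0.037 * 277222 = 10257.214 mm2
phi*Pn = 0.65 * 0.80 * (0.85 * 35 * (277222 - 10257.214) + 400 * 10257.214) / 1000
= 6263.45 kN

6263.45


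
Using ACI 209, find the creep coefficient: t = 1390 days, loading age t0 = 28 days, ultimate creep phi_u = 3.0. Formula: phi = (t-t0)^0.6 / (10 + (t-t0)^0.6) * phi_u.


dt = 1390 - 28 = 1362
phi = 1362^0.6 / (10 + 1362^0.6) * 3.0
= 2.651

2.651


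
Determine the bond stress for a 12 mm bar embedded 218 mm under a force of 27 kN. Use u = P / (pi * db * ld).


u = P / (pi * db * ld)
= 27 * 1000 / (pi * 12 * 218)
= 3.285 MPa

3.285


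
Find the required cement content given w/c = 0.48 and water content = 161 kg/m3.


Cement = water / (w/c)
= 161 / 0.48
= 335.4 kg/m3

335.4


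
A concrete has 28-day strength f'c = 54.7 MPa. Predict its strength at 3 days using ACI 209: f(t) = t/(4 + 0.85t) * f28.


f(3) = 3 / (4 + 0.85 * 3) * 54.7
= 3 / 6.55 * 54.7
= 25.05 MPa

25.05


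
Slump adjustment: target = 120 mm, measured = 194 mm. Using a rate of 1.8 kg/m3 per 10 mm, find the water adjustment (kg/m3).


Difference = 120 - 194 = -74 mm
Water adjustment = -74 * 1.8 / 10 = -13.3 kg/m3

-13.3


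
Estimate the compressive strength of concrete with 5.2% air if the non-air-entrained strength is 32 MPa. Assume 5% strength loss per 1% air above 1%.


Strength loss = (5.2 - 1) * 5 = 21.0%
f'c = 32 * (1 - 21.0/100)
= 25.28 MPa

25.28


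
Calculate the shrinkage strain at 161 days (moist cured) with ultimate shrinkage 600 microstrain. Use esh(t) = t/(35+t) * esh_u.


esh(161) = 161 / (35 + 161) * 600
= 161 / 196 * 600
= 492.9 microstrain

492.9


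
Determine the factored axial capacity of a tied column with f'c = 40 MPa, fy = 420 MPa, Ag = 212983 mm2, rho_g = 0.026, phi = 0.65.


Ast = rho * Ag = 0.026 * 212983 = 5537.558 mm2
phi*Pn = 0.65 * 0.80 * (0.85 * 40 * (212983 - 5537.558) + 420 * 5537.558) / 1000
= 4877.04 kN

4877.04


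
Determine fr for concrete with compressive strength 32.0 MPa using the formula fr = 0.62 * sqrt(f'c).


fr = 0.62 * sqrt(32.0)
= 3.507 MPa

3.507


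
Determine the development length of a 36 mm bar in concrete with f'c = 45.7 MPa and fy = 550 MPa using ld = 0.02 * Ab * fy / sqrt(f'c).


Ab = pi * 36^2 / 4 = 1017.876 mm2
ld = 0.02 * 1017.876 * 550 / sqrt(45.7)
= 1656.3 mm

1656.3


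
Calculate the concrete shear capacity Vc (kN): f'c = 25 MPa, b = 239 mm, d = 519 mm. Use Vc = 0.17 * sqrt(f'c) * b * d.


Vc = 0.17 * sqrt(25) * 239 * 519 / 1000
= 105.43 kN

105.43


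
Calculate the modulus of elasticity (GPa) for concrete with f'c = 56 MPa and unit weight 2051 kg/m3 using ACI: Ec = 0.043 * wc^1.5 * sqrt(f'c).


Ec = 0.043 * 2051^1.5 * sqrt(56) / 1000
= 29.89 GPa

29.89


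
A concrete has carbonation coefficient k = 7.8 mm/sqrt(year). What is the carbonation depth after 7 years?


depth = k * sqrt(t)
= 7.8 * sqrt(7)
= 20.64 mm

20.64


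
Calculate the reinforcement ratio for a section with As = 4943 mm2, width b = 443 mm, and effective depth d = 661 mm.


rho = As / (b * d)
= 4943 / (443 * 661)
= 0.0169

0.0169


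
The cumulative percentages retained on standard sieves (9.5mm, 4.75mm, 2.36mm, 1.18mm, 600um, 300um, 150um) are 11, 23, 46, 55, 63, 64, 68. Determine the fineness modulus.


FM = sum(cumulative % retained) / 100
= 330 / 100
= 3.3

3.3


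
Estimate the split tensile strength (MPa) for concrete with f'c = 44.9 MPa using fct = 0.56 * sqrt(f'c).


fct = 0.56 * sqrt(44.9)
= 0.56 * 6.701
= 3.752 MPa

3.752


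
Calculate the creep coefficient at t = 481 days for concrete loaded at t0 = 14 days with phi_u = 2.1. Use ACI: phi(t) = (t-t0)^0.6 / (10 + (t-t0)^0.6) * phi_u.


dt = 481 - 14 = 467
phi = 467^0.6 / (10 + 467^0.6) * 2.1
= 1.68

1.68


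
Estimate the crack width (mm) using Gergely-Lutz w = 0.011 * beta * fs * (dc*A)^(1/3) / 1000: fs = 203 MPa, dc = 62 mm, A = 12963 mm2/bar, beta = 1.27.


w = 0.011 * beta * fs * (dc * A)^(1/3) / 1000
= 0.011 * 1.27 * 203 * (62 * 12963)^(1/3) / 1000
= 0.264 mm

0.264


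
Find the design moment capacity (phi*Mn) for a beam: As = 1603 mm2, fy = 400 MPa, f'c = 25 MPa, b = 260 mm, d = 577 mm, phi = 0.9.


a = As * fy / (0.85 * f'c * b)
= 1603 * 400 / (0.85 * 25 * 260)
= 116.0543 mm
Mn = As * fy * (d - a/2) / 10^6
= 332.7654 kN-m
phi*Mn = 0.9 * 332.7654 = 299.49 kN-m

299.49


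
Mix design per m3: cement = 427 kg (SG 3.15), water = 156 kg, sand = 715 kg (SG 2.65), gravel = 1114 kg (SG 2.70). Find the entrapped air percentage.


Vol cement = 427 / (3.15 * 1000) = 0.135556 m3
Vol water = 156 / 1000 = 0.156 m3
Vol sand = 715 / (2.65 * 1000) = 0.269811 m3
Vol gravel = 1114 / (2.70 * 1000) = 0.412593 m3
Total solid + water volume = 0.973959 m3
Air = (1 - 0.973959) * 100 = 2.6%

2.6


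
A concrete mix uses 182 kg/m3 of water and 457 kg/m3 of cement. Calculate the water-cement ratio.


w/c = water / cement
w/c = 182 / 457 = 0.398

0.398


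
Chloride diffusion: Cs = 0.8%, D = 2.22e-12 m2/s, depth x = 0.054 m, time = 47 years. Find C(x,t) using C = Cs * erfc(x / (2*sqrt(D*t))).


t_seconds = 47 * 365.25 * 24 * 3600 = 1483207200.0 s
arg = 0.054 / (2 * sqrt(2.22e-12 * 1483207200.0))
= 0.4705
erfc(0.4705) = 0.5058
C = 0.8 * 0.5058 = 0.4046%

0.4046


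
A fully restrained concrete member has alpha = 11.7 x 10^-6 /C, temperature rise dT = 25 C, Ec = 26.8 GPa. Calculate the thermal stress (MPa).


sigma = alpha * dT * Ec
= 11.7e-6 * 25 * 26.8 * 1000
= 7.839 MPa

7.839


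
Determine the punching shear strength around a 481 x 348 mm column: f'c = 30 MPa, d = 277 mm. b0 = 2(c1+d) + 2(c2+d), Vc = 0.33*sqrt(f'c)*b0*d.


b0 = 2*(481 + 277) + 2*(348 + 277) = 2766 mm
Vc = 0.33 * sqrt(30) * 2766 * 277 / 1000
= 1384.86 kN

1384.86


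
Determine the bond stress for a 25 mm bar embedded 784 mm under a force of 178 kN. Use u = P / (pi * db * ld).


u = P / (pi * db * ld)
= 178 * 1000 / (pi * 25 * 784)
= 2.891 MPa

2.891


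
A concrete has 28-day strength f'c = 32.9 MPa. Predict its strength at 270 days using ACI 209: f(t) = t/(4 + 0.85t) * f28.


f(270) = 270 / (4 + 0.85 * 270) * 32.9
= 270 / 233.5 * 32.9
= 38.04 MPa

38.04


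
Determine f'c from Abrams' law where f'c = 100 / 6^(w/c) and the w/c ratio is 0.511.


f'c = 100 / 6^0.511
= 100 / 2.498
= 40.03 MPa

40.03


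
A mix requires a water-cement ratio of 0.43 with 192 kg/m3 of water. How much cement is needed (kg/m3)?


Cement = water / (w/c)
= 192 / 0.43
= 446.5 kg/m3

446.5


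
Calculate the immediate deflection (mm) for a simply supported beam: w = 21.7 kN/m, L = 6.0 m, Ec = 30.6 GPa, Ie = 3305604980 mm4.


Convert: L = 6.0 m = 6000 mm, Ec = 30.6 GPa = 30600 MPa
delta = 5 * 21.7 * 6000^4 / (384 * 30600 * 3305604980)
= 3.62 mm

3.62


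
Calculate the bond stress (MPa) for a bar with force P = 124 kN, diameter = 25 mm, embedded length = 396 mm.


u = P / (pi * db * ld)
= 124 * 1000 / (pi * 25 * 396)
= 3.987 MPa

3.987


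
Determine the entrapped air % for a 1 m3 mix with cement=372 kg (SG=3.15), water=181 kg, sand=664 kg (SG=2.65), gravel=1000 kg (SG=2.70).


Vol cement = 372 / (3.15 * 1000) = 0.118095 m3
Vol water = 181 / 1000 = 0.181 m3
Vol sand = 664 / (2.65 * 1000) = 0.250566 m3
Vol gravel = 1000 / (2.70 * 1000) = 0.37037 m3
Total solid + water volume = 0.920032 m3
Air = (1 - 0.920032) * 100 = 8.0%

8.0


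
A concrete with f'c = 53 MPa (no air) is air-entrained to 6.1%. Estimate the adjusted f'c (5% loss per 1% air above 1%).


Strength loss = (6.1 - 1) * 5 = 25.5%
f'c = 53 * (1 - 25.5/100)
= 39.48 MPa

39.48


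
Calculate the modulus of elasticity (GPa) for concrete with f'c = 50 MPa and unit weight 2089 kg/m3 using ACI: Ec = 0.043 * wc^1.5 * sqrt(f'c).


Ec = 0.043 * 2089^1.5 * sqrt(50) / 1000
= 29.03 GPa

29.03


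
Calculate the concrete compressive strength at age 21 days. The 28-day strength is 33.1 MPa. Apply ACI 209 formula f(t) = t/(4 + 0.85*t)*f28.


f(21) = 21 / (4 + 0.85 * 21) * 33.1
= 21 / 21.85 * 33.1
= 31.81 MPa

31.81


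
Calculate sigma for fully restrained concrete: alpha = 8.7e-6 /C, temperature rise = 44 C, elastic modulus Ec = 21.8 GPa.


sigma = alpha * dT * Ec
= 8.7e-6 * 44 * 21.8 * 1000
= 8.345 MPa

8.345


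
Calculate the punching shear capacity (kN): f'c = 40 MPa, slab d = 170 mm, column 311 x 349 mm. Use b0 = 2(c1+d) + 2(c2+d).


b0 = 2*(311 + 170) + 2*(349 + 170) = 2000 mm
Vc = 0.33 * sqrt(40) * 2000 * 170 / 1000
= 709.62 kN

709.62


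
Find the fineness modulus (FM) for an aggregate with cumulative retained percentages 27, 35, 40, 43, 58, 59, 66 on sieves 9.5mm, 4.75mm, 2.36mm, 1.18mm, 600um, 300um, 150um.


FM = sum(cumulative % retained) / 100
= 328 / 100
= 3.28

3.28


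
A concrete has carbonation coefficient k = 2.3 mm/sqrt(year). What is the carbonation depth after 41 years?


depth = k * sqrt(t)
= 2.3 * sqrt(41)
= 14.73 mm

14.73


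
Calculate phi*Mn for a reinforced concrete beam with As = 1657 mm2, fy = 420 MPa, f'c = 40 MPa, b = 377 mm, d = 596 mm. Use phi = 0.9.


a = As * fy / (0.85 * f'c * b)
= 1657 * 420 / (0.85 * 40 * 377)
= 54.294 mm
Mn = As * fy * (d - a/2) / 10^6
= 395.8876 kN-m
phi*Mn = 0.9 * 395.8876 = 356.3 kN-m

356.3


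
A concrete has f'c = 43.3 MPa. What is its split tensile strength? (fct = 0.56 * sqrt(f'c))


fct = 0.56 * sqrt(43.3)
= 0.56 * 6.58
= 3.685 MPa

3.685


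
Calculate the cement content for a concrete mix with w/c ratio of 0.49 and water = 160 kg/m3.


Cement = water / (w/c)
= 160 / 0.49
= 326.5 kg/m3

326.5


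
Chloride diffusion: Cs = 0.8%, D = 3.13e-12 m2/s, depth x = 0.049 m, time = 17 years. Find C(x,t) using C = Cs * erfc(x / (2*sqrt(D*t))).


t_seconds = 17 * 365.25 * 24 * 3600 = 536479200.0 s
arg = 0.049 / (2 * sqrt(3.13e-12 * 536479200.0))
= 0.5979
erfc(0.5979) = 0.3978
C = 0.8 * 0.3978 = 0.3182%

0.3182


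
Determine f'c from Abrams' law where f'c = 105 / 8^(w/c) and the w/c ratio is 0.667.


f'c = 105 / 8^0.667
= 105 / 4.003
= 26.23 MPa

26.23


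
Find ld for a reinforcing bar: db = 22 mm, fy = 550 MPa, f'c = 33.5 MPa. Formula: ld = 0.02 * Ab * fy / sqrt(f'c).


Ab = pi * 22^2 / 4 = 380.133 mm2
ld = 0.02 * 380.133 * 550 / sqrt(33.5)
= 722.4 mm

722.4


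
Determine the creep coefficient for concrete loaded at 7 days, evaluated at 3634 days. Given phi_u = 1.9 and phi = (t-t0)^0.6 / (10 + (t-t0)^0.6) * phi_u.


dt = 3634 - 7 = 3627
phi = 3627^0.6 / (10 + 3627^0.6) * 1.9
= 1.77

1.77


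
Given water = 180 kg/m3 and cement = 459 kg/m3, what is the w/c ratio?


w/c = water / cement
w/c = 180 / 459 = 0.392

0.392


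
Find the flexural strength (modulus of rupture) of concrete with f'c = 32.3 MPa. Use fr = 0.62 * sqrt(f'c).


fr = 0.62 * sqrt(32.3)
= 3.524 MPa

3.524


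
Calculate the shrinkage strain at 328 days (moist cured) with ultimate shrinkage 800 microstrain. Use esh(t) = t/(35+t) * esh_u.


esh(328) = 328 / (35 + 328) * 800
= 328 / 363 * 800
= 722.9 microstrain

722.9


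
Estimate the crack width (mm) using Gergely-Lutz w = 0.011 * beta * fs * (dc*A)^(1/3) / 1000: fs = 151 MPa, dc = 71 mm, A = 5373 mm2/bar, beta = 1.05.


w = 0.011 * beta * fs * (dc * A)^(1/3) / 1000
= 0.011 * 1.05 * 151 * (71 * 5373)^(1/3) / 1000
= 0.126 mm

0.126


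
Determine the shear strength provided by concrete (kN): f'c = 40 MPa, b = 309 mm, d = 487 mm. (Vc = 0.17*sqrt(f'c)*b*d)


Vc = 0.17 * sqrt(40) * 309 * 487 / 1000
= 161.8 kN

161.8


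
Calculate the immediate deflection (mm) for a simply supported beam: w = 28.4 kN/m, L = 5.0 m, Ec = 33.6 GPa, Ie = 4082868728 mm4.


Convert: L = 5.0 m = 5000 mm, Ec = 33.6 GPa = 33600 MPa
delta = 5 * 28.4 * 5000^4 / (384 * 33600 * 4082868728)
= 1.68 mm

1.68


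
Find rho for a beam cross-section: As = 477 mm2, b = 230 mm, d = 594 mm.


rho = As / (b * d)
= 477 / (230 * 594)
= 0.0035

0.0035


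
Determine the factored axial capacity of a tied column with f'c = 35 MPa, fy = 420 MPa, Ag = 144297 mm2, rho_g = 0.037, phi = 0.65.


Ast = rho * Ag = 0.037 * 144297 = 5338.989 mm2
phi*Pn = 0.65 * 0.80 * (0.85 * 35 * (144297 - 5338.989) + 420 * 5338.989) / 1000
= 3315.72 kN

3315.72


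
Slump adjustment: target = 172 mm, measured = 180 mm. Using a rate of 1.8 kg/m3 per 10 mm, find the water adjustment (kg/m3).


Difference = 172 - 180 = -8 mm
Water adjustment = -8 * 1.8 / 10 = -1.4 kg/m3

-1.4


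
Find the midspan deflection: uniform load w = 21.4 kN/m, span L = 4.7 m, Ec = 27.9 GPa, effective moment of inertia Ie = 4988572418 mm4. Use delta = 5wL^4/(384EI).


Convert: L = 4.7 m = 4700 mm, Ec = 27.9 GPa = 27900 MPa
delta = 5 * 21.4 * 4700^4 / (384 * 27900 * 4988572418)
= 0.98 mm

0.98


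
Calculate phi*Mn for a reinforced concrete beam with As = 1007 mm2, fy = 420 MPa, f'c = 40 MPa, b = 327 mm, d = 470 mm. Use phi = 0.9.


a = As * fy / (0.85 * f'c * b)
= 1007 * 420 / (0.85 * 40 * 327)
= 38.041 mm
Mn = As * fy * (d - a/2) / 10^6
= 190.7373 kN-m
phi*Mn = 0.9 * 190.7373 = 171.66 kN-m

171.66


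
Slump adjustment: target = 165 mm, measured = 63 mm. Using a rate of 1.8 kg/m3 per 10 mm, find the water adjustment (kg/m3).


Difference = 165 - 63 = 102 mm
Water adjustment = 102 * 1.8 / 10 = 18.4 kg/m3

18.4


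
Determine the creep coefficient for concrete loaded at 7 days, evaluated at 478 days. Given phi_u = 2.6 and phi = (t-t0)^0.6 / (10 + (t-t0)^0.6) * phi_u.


dt = 478 - 7 = 471
phi = 471^0.6 / (10 + 471^0.6) * 2.6
= 2.082

2.082


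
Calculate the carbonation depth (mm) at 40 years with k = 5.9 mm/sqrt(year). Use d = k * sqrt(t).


depth = k * sqrt(t)
= 5.9 * sqrt(40)
= 37.31 mm

37.31


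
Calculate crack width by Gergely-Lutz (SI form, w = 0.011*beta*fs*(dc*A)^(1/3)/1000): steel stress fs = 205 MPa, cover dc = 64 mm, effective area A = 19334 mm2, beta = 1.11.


w = 0.011 * beta * fs * (dc * A)^(1/3) / 1000
= 0.011 * 1.11 * 205 * (64 * 19334)^(1/3) / 1000
= 0.269 mm

0.269


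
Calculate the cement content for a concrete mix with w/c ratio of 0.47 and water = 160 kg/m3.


Cement = water / (w/c)
= 160 / 0.47
= 340.4 kg/m3

340.4


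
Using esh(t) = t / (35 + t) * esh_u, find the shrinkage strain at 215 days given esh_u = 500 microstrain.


esh(215) = 215 / (35 + 215) * 500
= 215 / 250 * 500
= 430.0 microstrain

430.0


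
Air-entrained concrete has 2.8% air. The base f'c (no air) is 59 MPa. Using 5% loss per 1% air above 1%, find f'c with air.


Strength loss = (2.8 - 1) * 5 = 9.0%
f'c = 59 * (1 - 9.0/100)
= 53.69 MPa

53.69


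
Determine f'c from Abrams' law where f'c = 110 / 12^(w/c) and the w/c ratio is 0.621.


f'c = 110 / 12^0.621
= 110 / 4.679
= 23.51 MPa

23.51


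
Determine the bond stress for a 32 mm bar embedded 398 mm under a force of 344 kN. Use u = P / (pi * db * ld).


u = P / (pi * db * ld)
= 344 * 1000 / (pi * 32 * 398)
= 8.598 MPa

8.598


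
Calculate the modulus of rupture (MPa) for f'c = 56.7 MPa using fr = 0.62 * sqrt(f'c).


fr = 0.62 * sqrt(56.7)
= 4.669 MPa

4.669


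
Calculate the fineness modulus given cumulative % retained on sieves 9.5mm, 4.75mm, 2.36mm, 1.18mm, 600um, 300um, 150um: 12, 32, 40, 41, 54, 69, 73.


FM = sum(cumulative % retained) / 100
= 321 / 100
= 3.21

3.21


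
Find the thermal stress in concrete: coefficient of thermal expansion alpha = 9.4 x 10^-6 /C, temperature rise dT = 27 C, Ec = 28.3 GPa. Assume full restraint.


sigma = alpha * dT * Ec
= 9.4e-6 * 27 * 28.3 * 1000
= 7.183 MPa

7.183


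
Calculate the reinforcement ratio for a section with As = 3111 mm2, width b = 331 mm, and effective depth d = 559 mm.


rho = As / (b * d)
= 3111 / (331 * 559)
= 0.0168

0.0168


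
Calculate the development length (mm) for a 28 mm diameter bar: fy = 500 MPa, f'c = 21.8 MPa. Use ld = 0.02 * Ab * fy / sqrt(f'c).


Ab = pi * 28^2 / 4 = 615.752 mm2
ld = 0.02 * 615.752 * 500 / sqrt(21.8)
= 1318.8 mm

1318.8


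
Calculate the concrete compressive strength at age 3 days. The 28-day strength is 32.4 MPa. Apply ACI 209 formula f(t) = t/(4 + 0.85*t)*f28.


f(3) = 3 / (4 + 0.85 * 3) * 32.4
= 3 / 6.55 * 32.4
= 14.84 MPa

14.84


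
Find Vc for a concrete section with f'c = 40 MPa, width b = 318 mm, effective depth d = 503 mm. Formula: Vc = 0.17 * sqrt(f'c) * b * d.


Vc = 0.17 * sqrt(40) * 318 * 503 / 1000
= 171.98 kN

171.98


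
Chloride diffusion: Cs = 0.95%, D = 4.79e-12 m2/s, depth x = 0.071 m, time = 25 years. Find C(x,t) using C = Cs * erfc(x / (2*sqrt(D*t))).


t_seconds = 25 * 365.25 * 24 * 3600 = 788940000.0 s
arg = 0.071 / (2 * sqrt(4.79e-12 * 788940000.0))
= 0.5775
erfc(0.5775) = 0.4141
C = 0.95 * 0.4141 = 0.3934%

0.3934


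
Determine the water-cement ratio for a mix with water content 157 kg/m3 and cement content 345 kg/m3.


w/c = water / cement
w/c = 157 / 345 = 0.455

0.455


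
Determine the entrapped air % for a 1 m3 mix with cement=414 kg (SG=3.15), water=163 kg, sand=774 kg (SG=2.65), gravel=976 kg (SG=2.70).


Vol cement = 414 / (3.15 * 1000) = 0.131429 m3
Vol water = 163 / 1000 = 0.163 m3
Vol sand = 774 / (2.65 * 1000) = 0.292075 m3
Vol gravel = 976 / (2.70 * 1000) = 0.361481 m3
Total solid + water volume = 0.947986 m3
Air = (1 - 0.947986) * 100 = 5.2%

5.2
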